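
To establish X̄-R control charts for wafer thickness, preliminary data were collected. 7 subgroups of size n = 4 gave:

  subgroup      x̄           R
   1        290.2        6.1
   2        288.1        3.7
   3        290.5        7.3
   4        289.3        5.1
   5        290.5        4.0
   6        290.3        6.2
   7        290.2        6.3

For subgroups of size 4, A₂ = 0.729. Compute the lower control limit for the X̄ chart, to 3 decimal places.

X̄̄ = (290.2 + 288.1 + 290.5 + 289.3 + 290.5 + 290.3 + 290.2) / 7 = 2029.1000 / 7 = 289.8714
R̄ = (6.1 + 3.7 + 7.3 + 5.1 + 4.0 + 6.2 + 6.3) / 7 = 38.7000 / 7 = 5.5286
LCL = X̄̄ − A₂·R̄ = 289.8714 − 0.729 × 5.5286 = 285.8411

285.841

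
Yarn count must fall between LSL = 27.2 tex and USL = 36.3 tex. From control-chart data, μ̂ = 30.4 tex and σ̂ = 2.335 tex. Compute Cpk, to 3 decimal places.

0.457

Cpu = (USL − μ̂) / (3σ̂) = (36.3 − 30.4) / (3 × 2.335) = 0.8423; Cpl = (μ̂ − LSL) / (3σ̂) = (30.4 − 27.2) / (3 × 2.335) = 0.4568; Cpk = min(Cpu, Cpl) = 0.4568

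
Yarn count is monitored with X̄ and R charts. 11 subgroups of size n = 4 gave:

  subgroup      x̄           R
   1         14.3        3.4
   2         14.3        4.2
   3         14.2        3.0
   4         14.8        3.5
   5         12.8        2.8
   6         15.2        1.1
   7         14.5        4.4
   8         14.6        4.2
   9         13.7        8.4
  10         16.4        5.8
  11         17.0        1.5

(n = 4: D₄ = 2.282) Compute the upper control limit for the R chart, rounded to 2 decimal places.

R̄ = (3.4 + 4.2 + 3.0 + 3.5 + 2.8 + 1.1 + 4.4 + 4.2 + 8.4 + 5.8 + 1.5) / 11 = 42.3000 / 11 = 3.8455
UCL_R = D₄·R̄ = 2.282 × 3.8455 = 8.7753

8.78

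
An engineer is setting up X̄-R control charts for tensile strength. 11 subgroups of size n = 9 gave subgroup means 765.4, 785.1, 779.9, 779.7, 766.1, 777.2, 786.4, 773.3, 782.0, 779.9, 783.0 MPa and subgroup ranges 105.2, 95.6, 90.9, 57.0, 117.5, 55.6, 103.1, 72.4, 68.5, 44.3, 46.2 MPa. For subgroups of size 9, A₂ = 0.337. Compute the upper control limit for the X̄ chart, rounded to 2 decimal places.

804.23

X̄̄ = (765.4 + 785.1 + 779.9 + 779.7 + 766.1 + 777.2 + 786.4 + 773.3 + 782.0 + 779.9 + 783.0) / 11 = 8558.0000 / 11 = 778.0000
R̄ = (105.2 + 95.6 + 90.9 + 57.0 + 117.5 + 55.6 + 103.1 + 72.4 + 68.5 + 44.3 + 46.2) / 11 = 856.3000 / 11 = 77.8455
UCL = X̄̄ + A₂·R̄ = 778.0000 + 0.337 × 77.8455 = 804.2339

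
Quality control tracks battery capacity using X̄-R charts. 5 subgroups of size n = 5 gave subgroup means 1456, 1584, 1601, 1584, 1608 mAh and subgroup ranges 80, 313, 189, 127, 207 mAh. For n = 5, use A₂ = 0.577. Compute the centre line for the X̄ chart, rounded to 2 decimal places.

1566.60

X̄̄ = (1456 + 1584 + 1601 + 1584 + 1608) / 5 = 7833.0000 / 5 = 1566.6000
CL = X̄̄ = 1566.6000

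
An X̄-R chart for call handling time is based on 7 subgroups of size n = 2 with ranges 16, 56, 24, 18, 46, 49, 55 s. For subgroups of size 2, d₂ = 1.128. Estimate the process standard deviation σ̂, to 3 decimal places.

R̄ = (16 + 56 + 24 + 18 + 46 + 49 + 55) / 7 = 37.7143
σ̂ = R̄ / d₂ = 37.7143 / 1.128 = 33.4347

33.435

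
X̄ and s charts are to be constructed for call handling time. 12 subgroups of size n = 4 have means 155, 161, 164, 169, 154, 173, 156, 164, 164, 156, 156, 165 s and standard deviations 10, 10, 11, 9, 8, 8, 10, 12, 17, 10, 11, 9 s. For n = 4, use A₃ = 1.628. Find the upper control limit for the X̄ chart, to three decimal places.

X̄̄ = (155 + 161 + 164 + 169 + 154 + 173 + 156 + 164 + 164 + 156 + 156 + 165) / 12 = 161.4167
s̄ = (10 + 10 + 11 + 9 + 8 + 8 + 10 + 12 + 17 + 10 + 11 + 9) / 12 = 10.4167
UCL = X̄̄ + A₃·s̄ = 161.4167 + 1.628 × 10.4167 = 178.3750

178.375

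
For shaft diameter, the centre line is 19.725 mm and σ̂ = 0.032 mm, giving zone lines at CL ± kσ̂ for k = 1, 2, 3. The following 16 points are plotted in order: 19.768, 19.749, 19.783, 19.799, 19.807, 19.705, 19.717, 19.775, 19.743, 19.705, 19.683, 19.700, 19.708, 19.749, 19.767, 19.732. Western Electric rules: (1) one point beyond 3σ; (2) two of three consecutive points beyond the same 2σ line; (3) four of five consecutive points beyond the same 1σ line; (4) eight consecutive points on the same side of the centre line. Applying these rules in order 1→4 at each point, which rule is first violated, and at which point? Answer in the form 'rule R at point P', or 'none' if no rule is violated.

rule 2 at point 5

Zone of each point (C = within 1σ̂, B = 1σ̂–2σ̂, A = 2σ̂–3σ̂, * = beyond 3σ̂; sign = side of CL): 1:+B, 2:+C, 3:+B, 4:+A, 5:+A, 6:-C, 7:-C, 8:+B, 9:+C, 10:-C, 11:-B, 12:-C, 13:-C, 14:+C, 15:+B, 16:+C
Rule 2 (two of three consecutive points beyond the same 2σ limit) is satisfied at point 5.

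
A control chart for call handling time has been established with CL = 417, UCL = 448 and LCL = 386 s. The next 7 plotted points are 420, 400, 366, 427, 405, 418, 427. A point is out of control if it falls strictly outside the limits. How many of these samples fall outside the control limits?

Compare each point to [386, 448]: sample 3 = 366 < LCL.

1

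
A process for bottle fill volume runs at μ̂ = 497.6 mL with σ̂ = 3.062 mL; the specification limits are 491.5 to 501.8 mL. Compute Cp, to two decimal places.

0.56

Cp = (USL − LSL) / (6σ̂) = (501.8 − 491.5) / (6 × 3.062) = 10.3000 / 18.3720 = 0.5606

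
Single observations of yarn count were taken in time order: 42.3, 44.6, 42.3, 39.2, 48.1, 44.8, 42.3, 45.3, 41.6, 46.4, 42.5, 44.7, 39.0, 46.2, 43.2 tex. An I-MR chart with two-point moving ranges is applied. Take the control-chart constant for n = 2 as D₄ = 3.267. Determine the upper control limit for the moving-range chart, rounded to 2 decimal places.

13.04

Moving ranges: 2.3, 2.3, 3.1, 8.9, 3.3, 2.5, 3.0, 3.7, 4.8, 3.9, 2.2, 5.7, 7.2, 3.0; M̄R̄ = 55.9000 / 14 = 3.9929
UCL_MR = D₄·M̄R̄ = 3.267 × 3.9929 = 13.0447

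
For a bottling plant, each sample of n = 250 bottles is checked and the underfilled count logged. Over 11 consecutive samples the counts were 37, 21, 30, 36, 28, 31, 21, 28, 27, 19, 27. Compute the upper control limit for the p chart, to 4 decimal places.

0.1705

p̄ = Σdᵢ / (k·n) = 305 / (11 × 250) = 0.11091
UCL = p̄ + 3·√(p̄(1−p̄)/n) = 0.11091 + 3 × √(0.11091×0.88909/250) = 0.11091 + 3 × 0.01986 = 0.17049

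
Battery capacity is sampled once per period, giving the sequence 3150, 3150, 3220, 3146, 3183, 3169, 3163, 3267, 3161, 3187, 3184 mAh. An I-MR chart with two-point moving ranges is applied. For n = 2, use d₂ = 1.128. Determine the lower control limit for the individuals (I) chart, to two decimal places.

3062.98

X̄ = (3150 + 3150 + 3220 + 3146 + 3183 + 3169 + 3163 + 3267 + 3161 + 3187 + 3184) / 11 = 3180.0000
Moving ranges: 0, 70, 74, 37, 14, 6, 104, 106, 26, 3; M̄R̄ = 440.0000 / 10 = 44.0000
LCL = X̄ − 3·M̄R̄/d₂ = 3180.0000 − 3 × 44.0000 / 1.128 = 3062.9787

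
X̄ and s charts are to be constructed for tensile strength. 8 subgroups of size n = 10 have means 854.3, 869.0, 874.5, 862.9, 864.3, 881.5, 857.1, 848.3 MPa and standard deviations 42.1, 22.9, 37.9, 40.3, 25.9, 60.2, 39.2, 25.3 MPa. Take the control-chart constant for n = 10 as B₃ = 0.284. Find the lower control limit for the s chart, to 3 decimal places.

s̄ = (42.1 + 22.9 + 37.9 + 40.3 + 25.9 + 60.2 + 39.2 + 25.3) / 8 = 36.7250
LCL_s = B₃·s̄ = 0.284 × 36.7250 = 10.4299

10.430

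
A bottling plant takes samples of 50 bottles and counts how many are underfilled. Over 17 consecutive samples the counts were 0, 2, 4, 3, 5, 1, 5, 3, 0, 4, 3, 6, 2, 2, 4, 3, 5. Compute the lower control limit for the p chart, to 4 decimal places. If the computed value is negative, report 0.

0.0000

p̄ = Σdᵢ / (k·n) = 52 / (17 × 50) = 0.06118
LCL = p̄ − 3·√(p̄(1−p̄)/n) = 0.06118 − 3 × 0.03389 = -0.04050 → 0 (negative, so LCL = 0)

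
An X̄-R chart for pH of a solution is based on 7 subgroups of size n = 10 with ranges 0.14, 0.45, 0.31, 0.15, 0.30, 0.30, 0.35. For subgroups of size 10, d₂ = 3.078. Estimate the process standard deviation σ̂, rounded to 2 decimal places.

0.09

R̄ = (0.14 + 0.45 + 0.31 + 0.15 + 0.30 + 0.30 + 0.35) / 7 = 0.2857
σ̂ = R̄ / d₂ = 0.2857 / 3.078 = 0.0928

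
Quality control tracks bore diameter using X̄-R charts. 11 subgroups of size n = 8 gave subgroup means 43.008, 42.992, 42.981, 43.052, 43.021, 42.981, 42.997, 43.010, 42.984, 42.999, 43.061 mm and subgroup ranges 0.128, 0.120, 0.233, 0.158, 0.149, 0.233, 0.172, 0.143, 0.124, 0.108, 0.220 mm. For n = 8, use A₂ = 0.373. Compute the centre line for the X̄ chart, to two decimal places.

43.01

X̄̄ = (43.008 + 42.992 + 42.981 + 43.052 + 43.021 + 42.981 + 42.997 + 43.010 + 42.984 + 42.999 + 43.061) / 11 = 473.0860 / 11 = 43.0078
CL = X̄̄ = 43.0078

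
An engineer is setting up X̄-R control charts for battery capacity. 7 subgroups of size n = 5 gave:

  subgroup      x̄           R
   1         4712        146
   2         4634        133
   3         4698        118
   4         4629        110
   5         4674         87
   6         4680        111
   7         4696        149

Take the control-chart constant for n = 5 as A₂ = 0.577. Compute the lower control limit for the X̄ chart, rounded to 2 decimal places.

X̄̄ = (4712 + 4634 + 4698 + 4629 + 4674 + 4680 + 4696) / 7 = 32723.0000 / 7 = 4674.7143
R̄ = (146 + 133 + 118 + 110 + 87 + 111 + 149) / 7 = 854.0000 / 7 = 122.0000
LCL = X̄̄ − A₂·R̄ = 4674.7143 − 0.577 × 122.0000 = 4604.3203

4604.32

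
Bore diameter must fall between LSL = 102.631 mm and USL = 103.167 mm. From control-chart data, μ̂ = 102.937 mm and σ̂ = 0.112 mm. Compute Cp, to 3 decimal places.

Cp = (USL − LSL) / (6σ̂) = (103.167 − 102.631) / (6 × 0.112) = 0.5360 / 0.6720 = 0.7976

0.798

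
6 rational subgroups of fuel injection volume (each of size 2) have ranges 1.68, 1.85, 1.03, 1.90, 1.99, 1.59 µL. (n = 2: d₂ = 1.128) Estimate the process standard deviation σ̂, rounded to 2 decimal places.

1.48

R̄ = (1.68 + 1.85 + 1.03 + 1.90 + 1.99 + 1.59) / 6 = 1.6733
σ̂ = R̄ / d₂ = 1.6733 / 1.128 = 1.4835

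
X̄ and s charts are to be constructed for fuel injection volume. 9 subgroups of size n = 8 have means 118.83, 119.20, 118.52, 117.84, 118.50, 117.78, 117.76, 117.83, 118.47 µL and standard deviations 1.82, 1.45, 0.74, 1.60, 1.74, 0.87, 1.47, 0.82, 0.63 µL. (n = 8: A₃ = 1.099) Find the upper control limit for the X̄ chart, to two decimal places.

X̄̄ = (118.83 + 119.20 + 118.52 + 117.84 + 118.50 + 117.78 + 117.76 + 117.83 + 118.47) / 9 = 118.3033
s̄ = (1.82 + 1.45 + 0.74 + 1.60 + 1.74 + 0.87 + 1.47 + 0.82 + 0.63) / 9 = 1.2378
UCL = X̄̄ + A₃·s̄ = 118.3033 + 1.099 × 1.2378 = 119.6637

119.66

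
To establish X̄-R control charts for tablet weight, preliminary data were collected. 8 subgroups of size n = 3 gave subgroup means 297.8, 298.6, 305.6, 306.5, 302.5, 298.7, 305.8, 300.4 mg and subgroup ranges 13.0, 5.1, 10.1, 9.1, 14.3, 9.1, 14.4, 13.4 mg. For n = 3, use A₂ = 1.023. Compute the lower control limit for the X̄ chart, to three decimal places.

290.671

X̄̄ = (297.8 + 298.6 + 305.6 + 306.5 + 302.5 + 298.7 + 305.8 + 300.4) / 8 = 2415.9000 / 8 = 301.9875
R̄ = (13.0 + 5.1 + 10.1 + 9.1 + 14.3 + 9.1 + 14.4 + 13.4) / 8 = 88.5000 / 8 = 11.0625
LCL = X̄̄ − A₂·R̄ = 301.9875 − 1.023 × 11.0625 = 290.6706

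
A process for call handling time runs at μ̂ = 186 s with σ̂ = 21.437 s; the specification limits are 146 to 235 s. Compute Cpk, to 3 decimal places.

Cpu = (USL − μ̂) / (3σ̂) = (235 − 186) / (3 × 21.437) = 0.7619; Cpl = (μ̂ − LSL) / (3σ̂) = (186 − 146) / (3 × 21.437) = 0.6220; Cpk = min(Cpu, Cpl) = 0.6220

0.622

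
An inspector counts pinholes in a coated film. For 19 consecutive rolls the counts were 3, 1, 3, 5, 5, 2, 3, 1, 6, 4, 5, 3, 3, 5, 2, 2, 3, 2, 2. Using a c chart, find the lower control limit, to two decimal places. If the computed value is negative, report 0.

0.00

c̄ = (3 + 1 + 3 + 5 + 5 + 2 + 3 + 1 + 6 + 4 + 5 + 3 + 3 + 5 + 2 + 2 + 3 + 2 + 2) / 19 = 60 / 19 = 3.1579
LCL = c̄ − 3√c̄ = 3.1579 − 3 × 1.7770 = -2.1732 → 0 (cannot be negative)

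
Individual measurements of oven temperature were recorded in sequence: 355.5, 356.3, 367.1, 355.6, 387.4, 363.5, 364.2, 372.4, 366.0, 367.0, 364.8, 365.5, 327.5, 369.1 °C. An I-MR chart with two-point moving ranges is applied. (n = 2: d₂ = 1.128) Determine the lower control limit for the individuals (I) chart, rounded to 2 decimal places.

X̄ = (355.5 + 356.3 + 367.1 + 355.6 + 387.4 + 363.5 + 364.2 + 372.4 + 366.0 + 367.0 + 364.8 + 365.5 + 327.5 + 369.1) / 14 = 362.9929
Moving ranges: 0.8, 10.8, 11.5, 31.8, 23.9, 0.7, 8.2, 6.4, 1.0, 2.2, 0.7, 38.0, 41.6; M̄R̄ = 177.6000 / 13 = 13.6615
LCL = X̄ − 3·M̄R̄/d₂ = 362.9929 − 3 × 13.6615 / 1.128 = 326.6590

326.66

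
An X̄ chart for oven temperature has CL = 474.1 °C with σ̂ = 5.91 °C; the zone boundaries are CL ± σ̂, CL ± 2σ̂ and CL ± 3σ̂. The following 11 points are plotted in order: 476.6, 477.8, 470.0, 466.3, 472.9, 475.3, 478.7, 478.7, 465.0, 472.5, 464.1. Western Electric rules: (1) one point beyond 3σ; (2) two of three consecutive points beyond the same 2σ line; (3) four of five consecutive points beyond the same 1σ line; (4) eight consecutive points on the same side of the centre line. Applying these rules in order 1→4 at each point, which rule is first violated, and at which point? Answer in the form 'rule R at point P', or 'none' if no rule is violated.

none

Zone of each point (C = within 1σ̂, B = 1σ̂–2σ̂, A = 2σ̂–3σ̂, * = beyond 3σ̂; sign = side of CL): 1:+C, 2:+C, 3:-C, 4:-B, 5:-C, 6:+C, 7:+C, 8:+C, 9:-B, 10:-C, 11:-B
No rule fires across all 11 points.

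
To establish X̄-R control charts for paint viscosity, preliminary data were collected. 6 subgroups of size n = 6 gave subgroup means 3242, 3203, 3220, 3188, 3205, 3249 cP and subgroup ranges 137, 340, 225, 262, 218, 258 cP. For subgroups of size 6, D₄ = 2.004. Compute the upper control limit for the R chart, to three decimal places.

R̄ = (137 + 340 + 225 + 262 + 218 + 258) / 6 = 1440.0000 / 6 = 240.0000
UCL_R = D₄·R̄ = 2.004 × 240.0000 = 480.9600

480.960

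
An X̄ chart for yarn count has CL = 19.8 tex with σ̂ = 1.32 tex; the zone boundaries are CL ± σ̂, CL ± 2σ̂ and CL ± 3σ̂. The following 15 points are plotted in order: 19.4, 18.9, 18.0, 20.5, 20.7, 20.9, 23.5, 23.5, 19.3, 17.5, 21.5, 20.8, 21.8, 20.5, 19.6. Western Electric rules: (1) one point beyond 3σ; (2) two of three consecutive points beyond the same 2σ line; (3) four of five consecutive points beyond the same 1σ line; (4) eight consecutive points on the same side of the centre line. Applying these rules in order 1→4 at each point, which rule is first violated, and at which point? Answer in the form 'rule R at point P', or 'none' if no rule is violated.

rule 2 at point 8

Zone of each point (C = within 1σ̂, B = 1σ̂–2σ̂, A = 2σ̂–3σ̂, * = beyond 3σ̂; sign = side of CL): 1:-C, 2:-C, 3:-B, 4:+C, 5:+C, 6:+C, 7:+A, 8:+A, 9:-C, 10:-B, 11:+B, 12:+C, 13:+B, 14:+C, 15:-C
Rule 2 (two of three consecutive points beyond the same 2σ limit) is satisfied at point 8.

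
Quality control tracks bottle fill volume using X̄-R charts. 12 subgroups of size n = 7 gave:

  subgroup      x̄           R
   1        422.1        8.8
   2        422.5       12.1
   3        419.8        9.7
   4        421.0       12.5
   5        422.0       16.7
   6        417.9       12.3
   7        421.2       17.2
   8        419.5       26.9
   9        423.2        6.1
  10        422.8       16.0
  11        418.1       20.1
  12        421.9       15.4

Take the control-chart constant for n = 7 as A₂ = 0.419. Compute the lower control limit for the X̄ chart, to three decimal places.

414.931

X̄̄ = (422.1 + 422.5 + 419.8 + 421.0 + 422.0 + 417.9 + 421.2 + 419.5 + 423.2 + 422.8 + 418.1 + 421.9) / 12 = 5052.0000 / 12 = 421.0000
R̄ = (8.8 + 12.1 + 9.7 + 12.5 + 16.7 + 12.3 + 17.2 + 26.9 + 6.1 + 16.0 + 20.1 + 15.4) / 12 = 173.8000 / 12 = 14.4833
LCL = X̄̄ − A₂·R̄ = 421.0000 − 0.419 × 14.4833 = 414.9315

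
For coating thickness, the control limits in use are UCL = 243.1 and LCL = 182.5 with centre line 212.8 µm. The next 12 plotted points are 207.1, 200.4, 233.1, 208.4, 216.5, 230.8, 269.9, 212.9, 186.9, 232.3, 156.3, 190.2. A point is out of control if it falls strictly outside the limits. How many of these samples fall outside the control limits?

2

Compare each point to [182.5, 243.1]: sample 7 = 269.9 > UCL; sample 11 = 156.3 < LCL.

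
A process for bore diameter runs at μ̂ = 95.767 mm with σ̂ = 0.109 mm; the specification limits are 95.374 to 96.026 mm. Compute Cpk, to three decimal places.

0.792

Cpu = (USL − μ̂) / (3σ̂) = (96.026 − 95.767) / (3 × 0.109) = 0.7920; Cpl = (μ̂ − LSL) / (3σ̂) = (95.767 − 95.374) / (3 × 0.109) = 1.2018; Cpk = min(Cpu, Cpl) = 0.7920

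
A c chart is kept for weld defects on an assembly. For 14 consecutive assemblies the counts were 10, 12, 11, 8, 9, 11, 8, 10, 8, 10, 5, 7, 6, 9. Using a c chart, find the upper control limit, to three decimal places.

17.785

c̄ = (10 + 12 + 11 + 8 + 9 + 11 + 8 + 10 + 8 + 10 + 5 + 7 + 6 + 9) / 14 = 124 / 14 = 8.8571
UCL = c̄ + 3√c̄ = 8.8571 + 3 × √8.8571 = 8.8571 + 3 × 2.9761 = 17.7854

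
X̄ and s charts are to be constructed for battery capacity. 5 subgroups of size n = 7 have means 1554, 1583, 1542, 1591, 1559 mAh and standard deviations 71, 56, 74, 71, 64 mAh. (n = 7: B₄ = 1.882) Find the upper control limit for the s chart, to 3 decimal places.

s̄ = (71 + 56 + 74 + 71 + 64) / 5 = 67.2000
UCL_s = B₄·s̄ = 1.882 × 67.2000 = 126.4704

126.470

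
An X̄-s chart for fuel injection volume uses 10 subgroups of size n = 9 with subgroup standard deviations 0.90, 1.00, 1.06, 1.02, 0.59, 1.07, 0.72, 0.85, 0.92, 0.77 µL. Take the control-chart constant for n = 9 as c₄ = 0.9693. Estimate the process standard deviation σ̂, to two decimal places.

0.92

s̄ = (0.90 + 1.00 + 1.06 + 1.02 + 0.59 + 1.07 + 0.72 + 0.85 + 0.92 + 0.77) / 10 = 0.8900
σ̂ = s̄ / c₄ = 0.8900 / 0.9693 = 0.9182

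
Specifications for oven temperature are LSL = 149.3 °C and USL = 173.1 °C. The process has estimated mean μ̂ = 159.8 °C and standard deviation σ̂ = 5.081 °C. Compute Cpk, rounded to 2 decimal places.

Cpu = (USL − μ̂) / (3σ̂) = (173.1 − 159.8) / (3 × 5.081) = 0.8725; Cpl = (μ̂ − LSL) / (3σ̂) = (159.8 − 149.3) / (3 × 5.081) = 0.6888; Cpk = min(Cpu, Cpl) = 0.6888

0.69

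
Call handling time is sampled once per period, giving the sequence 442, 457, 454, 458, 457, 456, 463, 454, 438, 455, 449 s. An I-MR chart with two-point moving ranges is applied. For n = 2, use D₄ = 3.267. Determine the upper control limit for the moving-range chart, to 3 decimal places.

25.809

Moving ranges: 15, 3, 4, 1, 1, 7, 9, 16, 17, 6; M̄R̄ = 79.0000 / 10 = 7.9000
UCL_MR = D₄·M̄R̄ = 3.267 × 7.9000 = 25.8093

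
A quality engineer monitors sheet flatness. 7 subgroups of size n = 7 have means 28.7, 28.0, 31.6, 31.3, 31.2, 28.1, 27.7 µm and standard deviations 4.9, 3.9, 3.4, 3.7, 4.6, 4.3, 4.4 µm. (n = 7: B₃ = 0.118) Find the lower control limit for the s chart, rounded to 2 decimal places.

s̄ = (4.9 + 3.9 + 3.4 + 3.7 + 4.6 + 4.3 + 4.4) / 7 = 4.1714
LCL_s = B₃·s̄ = 0.118 × 4.1714 = 0.4922

0.49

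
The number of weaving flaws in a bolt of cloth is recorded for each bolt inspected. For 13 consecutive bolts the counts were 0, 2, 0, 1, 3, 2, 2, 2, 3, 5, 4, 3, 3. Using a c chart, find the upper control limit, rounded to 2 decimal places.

6.87

c̄ = (0 + 2 + 0 + 1 + 3 + 2 + 2 + 2 + 3 + 5 + 4 + 3 + 3) / 13 = 30 / 13 = 2.3077
UCL = c̄ + 3√c̄ = 2.3077 + 3 × √2.3077 = 2.3077 + 3 × 1.5191 = 6.8650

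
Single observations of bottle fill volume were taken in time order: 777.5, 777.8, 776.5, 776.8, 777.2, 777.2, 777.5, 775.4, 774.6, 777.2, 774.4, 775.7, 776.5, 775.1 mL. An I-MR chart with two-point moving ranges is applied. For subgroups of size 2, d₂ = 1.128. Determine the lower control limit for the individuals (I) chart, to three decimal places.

X̄ = (777.5 + 777.8 + 776.5 + 776.8 + 777.2 + 777.2 + 777.5 + 775.4 + 774.6 + 777.2 + 774.4 + 775.7 + 776.5 + 775.1) / 14 = 776.3857
Moving ranges: 0.3, 1.3, 0.3, 0.4, 0.0, 0.3, 2.1, 0.8, 2.6, 2.8, 1.3, 0.8, 1.4; M̄R̄ = 14.4000 / 13 = 1.1077
LCL = X̄ − 3·M̄R̄/d₂ = 776.3857 − 3 × 1.1077 / 1.128 = 773.4397

773.440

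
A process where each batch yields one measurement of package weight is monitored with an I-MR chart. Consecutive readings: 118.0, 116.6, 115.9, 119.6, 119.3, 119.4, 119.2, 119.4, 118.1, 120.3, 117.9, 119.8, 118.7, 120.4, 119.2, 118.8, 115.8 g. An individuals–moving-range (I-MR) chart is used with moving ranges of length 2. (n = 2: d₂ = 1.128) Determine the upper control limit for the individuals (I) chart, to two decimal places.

122.24

X̄ = (118.0 + 116.6 + 115.9 + 119.6 + 119.3 + 119.4 + 119.2 + 119.4 + 118.1 + 120.3 + 117.9 + 119.8 + 118.7 + 120.4 + 119.2 + 118.8 + 115.8) / 17 = 118.6118
Moving ranges: 1.4, 0.7, 3.7, 0.3, 0.1, 0.2, 0.2, 1.3, 2.2, 2.4, 1.9, 1.1, 1.7, 1.2, 0.4, 3.0; M̄R̄ = 21.8000 / 16 = 1.3625
UCL = X̄ + 3·M̄R̄/d₂ = 118.6118 + 3 × 1.3625 / 1.128 = 122.2354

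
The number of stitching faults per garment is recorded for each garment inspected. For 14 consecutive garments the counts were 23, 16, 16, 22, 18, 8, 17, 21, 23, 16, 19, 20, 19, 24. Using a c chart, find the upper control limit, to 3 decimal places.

c̄ = (23 + 16 + 16 + 22 + 18 + 8 + 17 + 21 + 23 + 16 + 19 + 20 + 19 + 24) / 14 = 262 / 14 = 18.7143
UCL = c̄ + 3√c̄ = 18.7143 + 3 × √18.7143 = 18.7143 + 3 × 4.3260 = 31.6923

31.692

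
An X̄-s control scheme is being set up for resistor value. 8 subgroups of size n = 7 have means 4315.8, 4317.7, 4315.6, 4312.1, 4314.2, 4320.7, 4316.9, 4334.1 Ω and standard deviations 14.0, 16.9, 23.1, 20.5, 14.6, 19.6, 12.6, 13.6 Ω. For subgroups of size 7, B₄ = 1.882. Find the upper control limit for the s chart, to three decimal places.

31.735

s̄ = (14.0 + 16.9 + 23.1 + 20.5 + 14.6 + 19.6 + 12.6 + 13.6) / 8 = 16.8625
UCL_s = B₄·s̄ = 1.882 × 16.8625 = 31.7352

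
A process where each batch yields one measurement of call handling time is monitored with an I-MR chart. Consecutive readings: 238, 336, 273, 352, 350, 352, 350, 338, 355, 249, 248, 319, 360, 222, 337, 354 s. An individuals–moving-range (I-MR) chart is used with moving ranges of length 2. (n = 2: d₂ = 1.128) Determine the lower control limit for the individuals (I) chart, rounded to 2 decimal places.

X̄ = (238 + 336 + 273 + 352 + 350 + 352 + 350 + 338 + 355 + 249 + 248 + 319 + 360 + 222 + 337 + 354) / 16 = 314.5625
Moving ranges: 98, 63, 79, 2, 2, 2, 12, 17, 106, 1, 71, 41, 138, 115, 17; M̄R̄ = 764.0000 / 15 = 50.9333
LCL = X̄ − 3·M̄R̄/d₂ = 314.5625 − 3 × 50.9333 / 1.128 = 179.1015

179.10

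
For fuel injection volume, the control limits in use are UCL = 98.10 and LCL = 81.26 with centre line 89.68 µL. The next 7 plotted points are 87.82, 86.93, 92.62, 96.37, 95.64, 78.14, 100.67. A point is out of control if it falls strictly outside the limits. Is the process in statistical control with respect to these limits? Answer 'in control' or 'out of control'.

out of control

Compare each point to [81.26, 98.10]: sample 6 = 78.14 < LCL; sample 7 = 100.67 > UCL.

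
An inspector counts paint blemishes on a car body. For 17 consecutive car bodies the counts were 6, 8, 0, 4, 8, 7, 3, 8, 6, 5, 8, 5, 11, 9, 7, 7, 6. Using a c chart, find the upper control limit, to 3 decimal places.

c̄ = (6 + 8 + 0 + 4 + 8 + 7 + 3 + 8 + 6 + 5 + 8 + 5 + 11 + 9 + 7 + 7 + 6) / 17 = 108 / 17 = 6.3529
UCL = c̄ + 3√c̄ = 6.3529 + 3 × √6.3529 = 6.3529 + 3 × 2.5205 = 13.9145

13.914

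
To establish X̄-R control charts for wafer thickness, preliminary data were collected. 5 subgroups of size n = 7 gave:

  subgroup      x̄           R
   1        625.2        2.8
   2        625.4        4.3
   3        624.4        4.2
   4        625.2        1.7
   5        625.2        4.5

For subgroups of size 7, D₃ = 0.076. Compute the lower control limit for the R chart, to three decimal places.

0.266

R̄ = (2.8 + 4.3 + 4.2 + 1.7 + 4.5) / 5 = 17.5000 / 5 = 3.5000
LCL_R = D₃·R̄ = 0.076 × 3.5000 = 0.2660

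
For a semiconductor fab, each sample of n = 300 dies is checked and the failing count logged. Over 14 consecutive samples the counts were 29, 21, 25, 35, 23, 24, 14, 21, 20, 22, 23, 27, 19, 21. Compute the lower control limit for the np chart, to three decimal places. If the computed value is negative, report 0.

9.279

p̄ = Σdᵢ / (k·n) = 324 / (14 × 300) = 0.07714
LCL = np̄ − 3·√(np̄(1−p̄)) = 23.1429 − 3 × 4.6214 = 9.2786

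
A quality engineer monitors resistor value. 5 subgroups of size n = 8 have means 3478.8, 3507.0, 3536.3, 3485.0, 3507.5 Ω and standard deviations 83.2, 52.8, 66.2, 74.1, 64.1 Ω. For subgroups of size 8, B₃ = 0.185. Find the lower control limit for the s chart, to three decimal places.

12.595

s̄ = (83.2 + 52.8 + 66.2 + 74.1 + 64.1) / 5 = 68.0800
LCL_s = B₃·s̄ = 0.185 × 68.0800 = 12.5948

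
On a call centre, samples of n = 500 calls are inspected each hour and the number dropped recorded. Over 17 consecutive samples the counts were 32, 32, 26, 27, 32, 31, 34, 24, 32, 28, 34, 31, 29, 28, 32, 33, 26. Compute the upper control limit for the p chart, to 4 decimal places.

0.0920

p̄ = Σdᵢ / (k·n) = 511 / (17 × 500) = 0.06012
UCL = p̄ + 3·√(p̄(1−p̄)/n) = 0.06012 + 3 × √(0.06012×0.93988/500) = 0.06012 + 3 × 0.01063 = 0.09201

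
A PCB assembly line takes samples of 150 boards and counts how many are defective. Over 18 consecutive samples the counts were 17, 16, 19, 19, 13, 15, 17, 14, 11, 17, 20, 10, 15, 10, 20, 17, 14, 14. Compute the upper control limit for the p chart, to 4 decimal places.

p̄ = Σdᵢ / (k·n) = 278 / (18 × 150) = 0.10296
UCL = p̄ + 3·√(p̄(1−p̄)/n) = 0.10296 + 3 × √(0.10296×0.89704/150) = 0.10296 + 3 × 0.02481 = 0.17741

0.1774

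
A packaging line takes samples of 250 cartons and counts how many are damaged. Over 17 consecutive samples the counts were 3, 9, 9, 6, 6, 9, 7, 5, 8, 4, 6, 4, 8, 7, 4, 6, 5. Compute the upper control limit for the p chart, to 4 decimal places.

p̄ = Σdᵢ / (k·n) = 106 / (17 × 250) = 0.02494
UCL = p̄ + 3·√(p̄(1−p̄)/n) = 0.02494 + 3 × √(0.02494×0.97506/250) = 0.02494 + 3 × 0.00986 = 0.05453

0.0545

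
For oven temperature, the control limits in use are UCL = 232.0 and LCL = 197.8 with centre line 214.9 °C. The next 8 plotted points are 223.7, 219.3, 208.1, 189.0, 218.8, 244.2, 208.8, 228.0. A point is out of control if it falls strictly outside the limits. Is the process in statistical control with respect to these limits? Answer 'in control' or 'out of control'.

out of control

Compare each point to [197.8, 232.0]: sample 4 = 189.0 < LCL; sample 6 = 244.2 > UCL.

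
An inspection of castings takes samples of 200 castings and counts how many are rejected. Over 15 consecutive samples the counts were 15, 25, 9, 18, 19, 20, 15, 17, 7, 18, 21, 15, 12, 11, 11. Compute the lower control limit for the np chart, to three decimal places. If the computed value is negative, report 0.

4.178

p̄ = Σdᵢ / (k·n) = 233 / (15 × 200) = 0.07767
LCL = np̄ − 3·√(np̄(1−p̄)) = 15.5333 − 3 × 3.7851 = 4.1781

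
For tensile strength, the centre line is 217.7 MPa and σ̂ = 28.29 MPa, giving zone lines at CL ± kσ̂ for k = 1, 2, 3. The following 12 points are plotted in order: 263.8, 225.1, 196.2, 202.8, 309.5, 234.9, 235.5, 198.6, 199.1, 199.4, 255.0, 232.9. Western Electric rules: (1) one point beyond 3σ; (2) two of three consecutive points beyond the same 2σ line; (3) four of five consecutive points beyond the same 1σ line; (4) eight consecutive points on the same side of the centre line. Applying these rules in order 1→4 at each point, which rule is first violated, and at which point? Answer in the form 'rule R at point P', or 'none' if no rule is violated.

rule 1 at point 5

Zone of each point (C = within 1σ̂, B = 1σ̂–2σ̂, A = 2σ̂–3σ̂, * = beyond 3σ̂; sign = side of CL): 1:+B, 2:+C, 3:-C, 4:-C, 5:+*, 6:+C, 7:+C, 8:-C, 9:-C, 10:-C, 11:+B, 12:+C
Rule 1 (one point beyond the 3σ limits) is satisfied at point 5.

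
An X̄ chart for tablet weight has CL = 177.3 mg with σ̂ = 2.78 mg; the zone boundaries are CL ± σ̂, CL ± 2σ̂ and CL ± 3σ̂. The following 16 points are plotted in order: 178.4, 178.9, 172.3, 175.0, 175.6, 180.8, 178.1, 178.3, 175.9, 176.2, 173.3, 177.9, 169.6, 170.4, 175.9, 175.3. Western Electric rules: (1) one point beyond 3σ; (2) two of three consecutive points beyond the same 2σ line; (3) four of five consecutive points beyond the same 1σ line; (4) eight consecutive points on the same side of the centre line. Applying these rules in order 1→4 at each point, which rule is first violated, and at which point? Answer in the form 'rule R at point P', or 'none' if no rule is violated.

rule 2 at point 14

Zone of each point (C = within 1σ̂, B = 1σ̂–2σ̂, A = 2σ̂–3σ̂, * = beyond 3σ̂; sign = side of CL): 1:+C, 2:+C, 3:-B, 4:-C, 5:-C, 6:+B, 7:+C, 8:+C, 9:-C, 10:-C, 11:-B, 12:+C, 13:-A, 14:-A, 15:-C, 16:-C
Rule 2 (two of three consecutive points beyond the same 2σ limit) is satisfied at point 14.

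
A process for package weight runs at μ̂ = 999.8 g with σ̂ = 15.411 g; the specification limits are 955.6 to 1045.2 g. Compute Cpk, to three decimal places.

0.956

Cpu = (USL − μ̂) / (3σ̂) = (1045.2 − 999.8) / (3 × 15.411) = 0.9820; Cpl = (μ̂ − LSL) / (3σ̂) = (999.8 − 955.6) / (3 × 15.411) = 0.9560; Cpk = min(Cpu, Cpl) = 0.9560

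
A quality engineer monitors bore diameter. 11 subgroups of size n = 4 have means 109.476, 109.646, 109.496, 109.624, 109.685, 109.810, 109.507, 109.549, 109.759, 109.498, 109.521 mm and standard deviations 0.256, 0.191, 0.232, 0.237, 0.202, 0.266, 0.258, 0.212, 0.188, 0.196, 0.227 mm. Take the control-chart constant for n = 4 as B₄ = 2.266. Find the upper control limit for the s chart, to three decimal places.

s̄ = (0.256 + 0.191 + 0.232 + 0.237 + 0.202 + 0.266 + 0.258 + 0.212 + 0.188 + 0.196 + 0.227) / 11 = 0.2241
UCL_s = B₄·s̄ = 2.266 × 0.2241 = 0.5078

0.508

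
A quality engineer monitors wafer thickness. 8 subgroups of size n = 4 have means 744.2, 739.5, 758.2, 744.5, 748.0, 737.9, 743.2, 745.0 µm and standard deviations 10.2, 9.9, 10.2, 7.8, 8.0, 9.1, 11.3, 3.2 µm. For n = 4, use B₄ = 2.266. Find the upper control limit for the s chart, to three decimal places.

s̄ = (10.2 + 9.9 + 10.2 + 7.8 + 8.0 + 9.1 + 11.3 + 3.2) / 8 = 8.7125
UCL_s = B₄·s̄ = 2.266 × 8.7125 = 19.7425

19.743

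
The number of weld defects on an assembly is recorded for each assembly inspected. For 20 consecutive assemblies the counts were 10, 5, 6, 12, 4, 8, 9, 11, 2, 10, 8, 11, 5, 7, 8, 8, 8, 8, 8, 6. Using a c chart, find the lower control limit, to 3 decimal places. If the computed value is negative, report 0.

c̄ = (10 + 5 + 6 + 12 + 4 + 8 + 9 + 11 + 2 + 10 + 8 + 11 + 5 + 7 + 8 + 8 + 8 + 8 + 8 + 6) / 20 = 154 / 20 = 7.7000
LCL = c̄ − 3√c̄ = 7.7000 − 3 × 2.7749 = -0.6247 → 0 (cannot be negative)

0.000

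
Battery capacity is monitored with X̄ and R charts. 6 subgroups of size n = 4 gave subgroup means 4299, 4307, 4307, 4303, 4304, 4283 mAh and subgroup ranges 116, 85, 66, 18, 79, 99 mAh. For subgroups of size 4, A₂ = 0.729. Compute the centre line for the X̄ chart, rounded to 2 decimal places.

4300.50

X̄̄ = (4299 + 4307 + 4307 + 4303 + 4304 + 4283) / 6 = 25803.0000 / 6 = 4300.5000
CL = X̄̄ = 4300.5000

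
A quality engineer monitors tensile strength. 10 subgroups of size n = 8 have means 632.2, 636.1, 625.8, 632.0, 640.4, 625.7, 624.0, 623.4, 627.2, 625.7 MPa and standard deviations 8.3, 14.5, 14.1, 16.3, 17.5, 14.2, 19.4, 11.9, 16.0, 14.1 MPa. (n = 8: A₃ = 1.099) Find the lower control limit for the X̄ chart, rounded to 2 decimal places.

613.17

X̄̄ = (632.2 + 636.1 + 625.8 + 632.0 + 640.4 + 625.7 + 624.0 + 623.4 + 627.2 + 625.7) / 10 = 629.2500
s̄ = (8.3 + 14.5 + 14.1 + 16.3 + 17.5 + 14.2 + 19.4 + 11.9 + 16.0 + 14.1) / 10 = 14.6300
LCL = X̄̄ − A₃·s̄ = 629.2500 − 1.099 × 14.6300 = 613.1716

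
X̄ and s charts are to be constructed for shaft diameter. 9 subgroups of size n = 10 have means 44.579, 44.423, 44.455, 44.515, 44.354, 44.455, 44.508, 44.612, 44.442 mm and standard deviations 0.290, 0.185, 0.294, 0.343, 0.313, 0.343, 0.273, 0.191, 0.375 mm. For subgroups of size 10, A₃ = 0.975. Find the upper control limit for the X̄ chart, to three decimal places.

44.765

X̄̄ = (44.579 + 44.423 + 44.455 + 44.515 + 44.354 + 44.455 + 44.508 + 44.612 + 44.442) / 9 = 44.4826
s̄ = (0.290 + 0.185 + 0.294 + 0.343 + 0.313 + 0.343 + 0.273 + 0.191 + 0.375) / 9 = 0.2897
UCL = X̄̄ + A₃·s̄ = 44.4826 + 0.975 × 0.2897 = 44.7650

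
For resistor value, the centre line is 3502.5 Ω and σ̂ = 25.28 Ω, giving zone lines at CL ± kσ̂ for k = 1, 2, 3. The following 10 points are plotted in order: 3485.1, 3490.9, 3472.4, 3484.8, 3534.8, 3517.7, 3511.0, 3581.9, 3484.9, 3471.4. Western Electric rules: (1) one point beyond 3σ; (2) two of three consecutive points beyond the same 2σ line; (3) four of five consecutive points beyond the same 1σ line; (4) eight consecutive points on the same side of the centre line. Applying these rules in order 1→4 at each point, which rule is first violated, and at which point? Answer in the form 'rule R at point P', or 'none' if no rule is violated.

Zone of each point (C = within 1σ̂, B = 1σ̂–2σ̂, A = 2σ̂–3σ̂, * = beyond 3σ̂; sign = side of CL): 1:-C, 2:-C, 3:-B, 4:-C, 5:+B, 6:+C, 7:+C, 8:+*, 9:-C, 10:-B
Rule 1 (one point beyond the 3σ limits) is satisfied at point 8.

rule 1 at point 8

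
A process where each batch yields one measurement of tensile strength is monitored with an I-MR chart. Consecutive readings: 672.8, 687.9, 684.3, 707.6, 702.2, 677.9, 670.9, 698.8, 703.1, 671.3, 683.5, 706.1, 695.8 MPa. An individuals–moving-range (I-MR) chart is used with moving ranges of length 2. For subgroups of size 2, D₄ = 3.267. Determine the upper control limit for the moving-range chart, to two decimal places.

Moving ranges: 15.1, 3.6, 23.3, 5.4, 24.3, 7.0, 27.9, 4.3, 31.8, 12.2, 22.6, 10.3; M̄R̄ = 187.8000 / 12 = 15.6500
UCL_MR = D₄·M̄R̄ = 3.267 × 15.6500 = 51.1285

51.13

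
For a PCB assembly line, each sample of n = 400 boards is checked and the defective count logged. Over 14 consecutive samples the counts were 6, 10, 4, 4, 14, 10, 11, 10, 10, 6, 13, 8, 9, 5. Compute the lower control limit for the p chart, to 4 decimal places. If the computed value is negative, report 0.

p̄ = Σdᵢ / (k·n) = 120 / (14 × 400) = 0.02143
LCL = p̄ − 3·√(p̄(1−p̄)/n) = 0.02143 − 3 × 0.00724 = -0.00029 → 0 (negative, so LCL = 0)

0.0000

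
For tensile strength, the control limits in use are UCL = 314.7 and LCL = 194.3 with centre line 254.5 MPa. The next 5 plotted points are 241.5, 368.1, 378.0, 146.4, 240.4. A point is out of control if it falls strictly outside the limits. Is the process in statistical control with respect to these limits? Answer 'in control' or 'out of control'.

out of control

Compare each point to [194.3, 314.7]: sample 2 = 368.1 > UCL; sample 3 = 378.0 > UCL; sample 4 = 146.4 < LCL.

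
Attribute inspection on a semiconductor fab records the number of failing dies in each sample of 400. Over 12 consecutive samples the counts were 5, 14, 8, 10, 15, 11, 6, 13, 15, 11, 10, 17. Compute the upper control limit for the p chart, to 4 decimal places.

p̄ = Σdᵢ / (k·n) = 135 / (12 × 400) = 0.02813
UCL = p̄ + 3·√(p̄(1−p̄)/n) = 0.02813 + 3 × √(0.02813×0.97188/400) = 0.02813 + 3 × 0.00827 = 0.05292

0.0529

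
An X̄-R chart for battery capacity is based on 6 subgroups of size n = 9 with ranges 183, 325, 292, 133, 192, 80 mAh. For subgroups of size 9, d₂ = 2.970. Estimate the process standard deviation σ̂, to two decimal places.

R̄ = (183 + 325 + 292 + 133 + 192 + 80) / 6 = 200.8333
σ̂ = R̄ / d₂ = 200.8333 / 2.970 = 67.6207

67.62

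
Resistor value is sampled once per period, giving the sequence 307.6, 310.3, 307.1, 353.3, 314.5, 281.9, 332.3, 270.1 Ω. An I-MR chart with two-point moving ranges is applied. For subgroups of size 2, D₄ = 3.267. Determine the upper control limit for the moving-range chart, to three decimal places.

110.191

Moving ranges: 2.7, 3.2, 46.2, 38.8, 32.6, 50.4, 62.2; M̄R̄ = 236.1000 / 7 = 33.7286
UCL_MR = D₄·M̄R̄ = 3.267 × 33.7286 = 110.1912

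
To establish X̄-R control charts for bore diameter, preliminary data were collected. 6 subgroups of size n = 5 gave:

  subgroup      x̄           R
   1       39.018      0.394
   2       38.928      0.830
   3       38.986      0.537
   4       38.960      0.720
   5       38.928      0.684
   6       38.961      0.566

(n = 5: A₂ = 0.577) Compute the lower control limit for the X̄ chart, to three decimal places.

38.605

X̄̄ = (39.018 + 38.928 + 38.986 + 38.960 + 38.928 + 38.961) / 6 = 233.7810 / 6 = 38.9635
R̄ = (0.394 + 0.830 + 0.537 + 0.720 + 0.684 + 0.566) / 6 = 3.7310 / 6 = 0.6218
LCL = X̄̄ − A₂·R̄ = 38.9635 − 0.577 × 0.6218 = 38.6047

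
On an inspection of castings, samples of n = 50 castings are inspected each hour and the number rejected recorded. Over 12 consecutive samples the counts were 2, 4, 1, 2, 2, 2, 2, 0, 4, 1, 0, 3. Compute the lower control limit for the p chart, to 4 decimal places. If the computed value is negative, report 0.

p̄ = Σdᵢ / (k·n) = 23 / (12 × 50) = 0.03833
LCL = p̄ − 3·√(p̄(1−p̄)/n) = 0.03833 − 3 × 0.02715 = -0.04313 → 0 (negative, so LCL = 0)

0.0000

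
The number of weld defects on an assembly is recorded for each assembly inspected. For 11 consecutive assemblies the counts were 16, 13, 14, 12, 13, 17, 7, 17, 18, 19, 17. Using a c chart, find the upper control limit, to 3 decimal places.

26.366

c̄ = (16 + 13 + 14 + 12 + 13 + 17 + 7 + 17 + 18 + 19 + 17) / 11 = 163 / 11 = 14.8182
UCL = c̄ + 3√c̄ = 14.8182 + 3 × √14.8182 = 14.8182 + 3 × 3.8494 = 26.3665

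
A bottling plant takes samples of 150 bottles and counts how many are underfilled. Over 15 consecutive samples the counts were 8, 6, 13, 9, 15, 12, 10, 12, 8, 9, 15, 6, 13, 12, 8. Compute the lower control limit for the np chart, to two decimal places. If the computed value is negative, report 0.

p̄ = Σdᵢ / (k·n) = 156 / (15 × 150) = 0.06933
LCL = np̄ − 3·√(np̄(1−p̄)) = 10.4000 − 3 × 3.1111 = 1.0667

1.07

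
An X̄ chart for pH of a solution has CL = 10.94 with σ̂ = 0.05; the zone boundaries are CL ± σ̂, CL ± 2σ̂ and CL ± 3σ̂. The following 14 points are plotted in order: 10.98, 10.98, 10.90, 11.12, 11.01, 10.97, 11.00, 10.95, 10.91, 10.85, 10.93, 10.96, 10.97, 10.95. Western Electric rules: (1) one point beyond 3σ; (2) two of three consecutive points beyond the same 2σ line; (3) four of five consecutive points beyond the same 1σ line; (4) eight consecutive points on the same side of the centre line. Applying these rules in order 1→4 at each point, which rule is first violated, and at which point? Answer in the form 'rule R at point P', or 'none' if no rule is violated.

Zone of each point (C = within 1σ̂, B = 1σ̂–2σ̂, A = 2σ̂–3σ̂, * = beyond 3σ̂; sign = side of CL): 1:+C, 2:+C, 3:-C, 4:+*, 5:+B, 6:+C, 7:+B, 8:+C, 9:-C, 10:-B, 11:-C, 12:+C, 13:+C, 14:+C
Rule 1 (one point beyond the 3σ limits) is satisfied at point 4.

rule 1 at point 4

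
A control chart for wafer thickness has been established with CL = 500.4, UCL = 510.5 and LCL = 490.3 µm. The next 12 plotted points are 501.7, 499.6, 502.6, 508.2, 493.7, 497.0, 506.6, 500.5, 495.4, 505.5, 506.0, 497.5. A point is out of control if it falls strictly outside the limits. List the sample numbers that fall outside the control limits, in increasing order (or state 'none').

none

All 12 points lie within [490.3, 510.5].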